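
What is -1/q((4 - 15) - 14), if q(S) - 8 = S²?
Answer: -1/633 ≈ -0.0015798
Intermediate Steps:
q(S) = 8 + S²
-1/q((4 - 15) - 14) = -1/(8 + ((4 - 15) - 14)²) = -1/(8 + (-11 - 14)²) = -1/(8 + (-25)²) = -1/(8 + 625) = -1/633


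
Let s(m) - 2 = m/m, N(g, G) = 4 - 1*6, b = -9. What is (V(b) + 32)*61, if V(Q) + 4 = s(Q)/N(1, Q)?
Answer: 3233/2 ≈ 1616.5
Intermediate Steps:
N(g, G) = -2 (N(g, G) = 4 - 6 = -2)
s(m) = 3 (s(m) = 2 + m/m = 2 + 1 = 3)
V(Q) = -11/2 (V(Q) = -4 + 3/(-2) = -4 + 3*(-1/2) = -4 - 3/2 = -11/2)
(V(b) + 32)*61 = (-11/2 + 32)*61 = (53/2)*61 = 3233/2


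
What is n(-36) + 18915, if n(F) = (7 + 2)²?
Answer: 18996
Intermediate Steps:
n(F) = 81 (n(F) = 9² = 81)
n(-36) + 18915 = 81 + 18915 = 18996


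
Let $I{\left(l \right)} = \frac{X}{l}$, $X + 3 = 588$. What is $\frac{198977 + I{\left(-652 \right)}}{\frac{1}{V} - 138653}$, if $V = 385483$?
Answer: $- \frac{50009642073377}{34848340107496} \approx -1.4351$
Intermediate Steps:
$X = 585$ ($X = -3 + 588 = 585$)
$I{\left(l \right)} = \frac{585}{l}$
$\frac{198977 + I{\left(-652 \right)}}{\frac{1}{V} - 138653} = \frac{198977 + \frac{585}{-652}}{\frac{1}{385483} - 138653} = \frac{198977 + 585 \left(- \frac{1}{652}\right)}{\frac{1}{385483} - 138653} = \frac{198977 - \frac{585}{652}}{- \frac{53448374398}{385483}} = \frac{129732419}{652} \left(- \frac{385483}{53448374398}\right) = - \frac{50009642073377}{34848340107496}$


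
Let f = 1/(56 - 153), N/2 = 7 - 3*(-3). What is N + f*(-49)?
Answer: 3153/97 ≈ 32.505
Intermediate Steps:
N = 32 (N = 2*(7 - 3*(-3)) = 2*(7 + 9) = 2*16 = 32)
f = -1/97 (f = 1/(-97) = -1/97 ≈ -0.010309)
N + f*(-49) = 32 - 1/97*(-49) = 32 + 49/97 = 3153/97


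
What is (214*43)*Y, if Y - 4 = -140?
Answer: -1251472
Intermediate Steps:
Y = -136 (Y = 4 - 140 = -136)
(214*43)*Y = (214*43)*(-136) = 9202*(-136) = -1251472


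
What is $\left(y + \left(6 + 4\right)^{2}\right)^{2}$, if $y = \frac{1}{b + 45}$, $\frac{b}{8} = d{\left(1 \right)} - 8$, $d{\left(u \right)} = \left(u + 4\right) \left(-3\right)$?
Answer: $\frac{193182201}{19321} \approx 9998.6$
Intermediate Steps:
$d{\left(u \right)} = -12 - 3 u$ ($d{\left(u \right)} = \left(4 + u\right) \left(-3\right) = -12 - 3 u$)
$b = -184$ ($b = 8 \left(\left(-12 - 3\right) - 8\right) = 8 \left(-15 - 8\right) = 8 \left(-23\right) = -184$)
$y = - \frac{1}{139}$ ($y = \frac{1}{-184 + 45} = \frac{1}{-139} = - \frac{1}{139} \approx -0.0071942$)
$\left(y + \left(6 + 4\right)^{2}\right)^{2} = \left(- \frac{1}{139} + \left(6 + 4\right)^{2}\right)^{2} = \left(- \frac{1}{139} + 10^{2}\right)^{2} = \left(- \frac{1}{139} + 100\right)^{2} = \left(\frac{13899}{139}\right)^{2} = \frac{193182201}{19321}$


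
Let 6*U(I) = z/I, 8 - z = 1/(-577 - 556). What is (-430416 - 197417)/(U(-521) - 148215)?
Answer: 2223632550414/524941671035 ≈ 4.2360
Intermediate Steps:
z = 9065/1133 (z = 8 - 1/(-577 - 556) = 8 - 1/(-1133) = 8 - 1*(-1/1133) = 8 + 1/1133 = 9065/1133 ≈ 8.0009)
U(I) = 9065/(6798*I) (U(I) = (9065/(1133*I))/6 = 9065/(6798*I))
(-430416 - 197417)/(U(-521) - 148215) = (-430416 - 197417)/((9065/6798)/(-521) - 148215) = -627833/((9065/6798)*(-1/521) - 148215) = -627833/(-9065/3541758 - 148215) = -627833/(-524941671035/3541758) = -627833*(-3541758/524941671035) = 2223632550414/524941671035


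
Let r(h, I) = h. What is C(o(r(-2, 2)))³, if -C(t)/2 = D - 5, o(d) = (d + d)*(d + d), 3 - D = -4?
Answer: -64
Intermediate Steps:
D = 7 (D = 3 - 1*(-4) = 3 + 4 = 7)
o(d) = 4*d² (o(d) = (2*d)*(2*d) = 4*d²)
C(t) = -4 (C(t) = -2*(7 - 5) = -2*2 = -4)
C(o(r(-2, 2)))³ = (-4)³ = -64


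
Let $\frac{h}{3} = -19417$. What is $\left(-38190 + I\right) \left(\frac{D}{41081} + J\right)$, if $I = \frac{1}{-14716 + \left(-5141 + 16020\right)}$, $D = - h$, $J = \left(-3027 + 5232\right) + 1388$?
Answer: $- \frac{21637697363470804}{157627797} \approx -1.3727 \cdot 10^{8}$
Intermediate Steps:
$h = -58251$ ($h = 3 \left(-19417\right) = -58251$)
$J = 3593$ ($J = 2205 + 1388 = 3593$)
$D = 58251$ ($D = \left(-1\right) \left(-58251\right) = 58251$)
$I = - \frac{1}{3837}$ ($I = \frac{1}{-14716 + 10879} = \frac{1}{-3837} = - \frac{1}{3837} \approx -0.00026062$)
$\left(-38190 + I\right) \left(\frac{D}{41081} + J\right) = \left(-38190 - \frac{1}{3837}\right) \left(\frac{58251}{41081} + 3593\right) = - \frac{146535031 \left(58251 \cdot \frac{1}{41081} + 3593\right)}{3837} = - \frac{146535031 \left(\frac{58251}{41081} + 3593\right)}{3837} = \left(- \frac{146535031}{3837}\right) \frac{147662284}{41081} = - \frac{21637697363470804}{157627797}$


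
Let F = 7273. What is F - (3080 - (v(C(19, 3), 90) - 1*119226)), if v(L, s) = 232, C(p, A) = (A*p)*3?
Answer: -114801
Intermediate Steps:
C(p, A) = 3*A*p
F - (3080 - (v(C(19, 3), 90) - 1*119226)) = 7273 - (3080 - (232 - 1*119226)) = 7273 - (3080 - (232 - 119226)) = 7273 - (3080 - 1*(-118994)) = 7273 - (3080 + 118994) = 7273 - 1*122074 = 7273 - 122074 = -114801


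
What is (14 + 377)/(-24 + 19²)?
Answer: 391/337 ≈ 1.1602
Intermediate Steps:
(14 + 377)/(-24 + 19²) = 391/(-24 + 361) = 391/337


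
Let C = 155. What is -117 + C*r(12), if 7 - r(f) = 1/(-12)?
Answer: 11771/12 ≈ 980.92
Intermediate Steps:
r(f) = 85/12 (r(f) = 7 - 1/(-12) = 7 - 1*(-1/12) = 7 + 1/12 = 85/12)
-117 + C*r(12) = -117 + 155*(85/12) = -117 + 13175/12 = 11771/12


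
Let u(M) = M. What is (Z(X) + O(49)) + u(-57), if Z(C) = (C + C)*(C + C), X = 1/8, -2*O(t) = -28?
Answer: -687/16 ≈ -42.938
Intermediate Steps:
O(t) = 14 (O(t) = -1/2*(-28) = 14)
X = 1/8 ≈ 0.12500
Z(C) = 4*C**2 (Z(C) = (2*C)*(2*C) = 4*C**2)
(Z(X) + O(49)) + u(-57) = (4*(1/8)**2 + 14) - 57 = (4*(1/64) + 14) - 57 = (1/16 + 14) - 57 = 225/16 - 57 = -687/16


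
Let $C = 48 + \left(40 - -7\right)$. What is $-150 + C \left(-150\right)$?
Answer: $-14400$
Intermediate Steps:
$C = 95$ ($C = 48 + \left(40 + 7\right) = 48 + 47 = 95$)
$-150 + C \left(-150\right) = -150 + 95 \left(-150\right) = -150 - 14250 = -14400$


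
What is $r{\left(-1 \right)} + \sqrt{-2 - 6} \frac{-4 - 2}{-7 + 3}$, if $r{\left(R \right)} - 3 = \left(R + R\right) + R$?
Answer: $3 i \sqrt{2} \approx 4.2426 i$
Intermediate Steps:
$r{\left(R \right)} = 3 + 3 R$ ($r{\left(R \right)} = 3 + \left(\left(R + R\right) + R\right) = 3 + \left(2 R + R\right) = 3 + 3 R$)
$r{\left(-1 \right)} + \sqrt{-2 - 6} \frac{-4 - 2}{-7 + 3} = \left(3 + 3 \left(-1\right)\right) + \sqrt{-2 - 6} \frac{-4 - 2}{-7 + 3} = \left(3 - 3\right) + \sqrt{-8} \left(- \frac{6}{-4}\right) = 0 + 2 i \sqrt{2} \left(\left(-6\right) \left(- \frac{1}{4}\right)\right) = 0 + 2 i \sqrt{2} \cdot \frac{3}{2} = 0 + 3 i \sqrt{2} = 3 i \sqrt{2}$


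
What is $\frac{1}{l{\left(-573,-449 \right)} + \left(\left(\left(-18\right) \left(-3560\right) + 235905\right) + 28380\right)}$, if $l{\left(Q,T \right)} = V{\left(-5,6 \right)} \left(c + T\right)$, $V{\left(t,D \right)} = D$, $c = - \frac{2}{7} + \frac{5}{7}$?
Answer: $\frac{7}{2279715} \approx 3.0706 \cdot 10^{-6}$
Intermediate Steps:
$c = \frac{3}{7}$ ($c = \left(-2\right) \frac{1}{7} + 5 \cdot \frac{1}{7} = - \frac{2}{7} + \frac{5}{7} = \frac{3}{7} \approx 0.42857$)
$l{\left(Q,T \right)} = \frac{18}{7} + 6 T$ ($l{\left(Q,T \right)} = 6 \left(\frac{3}{7} + T\right) = \frac{18}{7} + 6 T$)
$\frac{1}{l{\left(-573,-449 \right)} + \left(\left(\left(-18\right) \left(-3560\right) + 235905\right) + 28380\right)} = \frac{1}{\left(\frac{18}{7} + 6 \left(-449\right)\right) + \left(\left(\left(-18\right) \left(-3560\right) + 235905\right) + 28380\right)} = \frac{1}{\left(\frac{18}{7} - 2694\right) + \left(\left(64080 + 235905\right) + 28380\right)} = \frac{1}{- \frac{18840}{7} + \left(299985 + 28380\right)} = \frac{1}{- \frac{18840}{7} + 328365} = \frac{1}{\frac{2279715}{7}} = \frac{7}{2279715}$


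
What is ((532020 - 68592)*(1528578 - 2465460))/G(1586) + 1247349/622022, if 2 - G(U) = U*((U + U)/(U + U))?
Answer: 937735647597381/3421121 ≈ 2.7410e+8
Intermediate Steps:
G(U) = 2 - U (G(U) = 2 - U*(U + U)/(U + U) = 2 - U*(2*U)/((2*U)) = 2 - U*(2*U)*(1/(2*U)) = 2 - U)
((532020 - 68592)*(1528578 - 2465460))/G(1586) + 1247349/622022 = ((532020 - 68592)*(1528578 - 2465460))/(2 - 1*1586) + 1247349/622022 = (463428*(-936882))/(2 - 1586) + 1247349*(1/622022) = -434177351496/(-1584) + 1247349/622022 = -434177351496*(-1/1584) + 1247349/622022 = 6030240993/22 + 1247349/622022 = 937735647597381/3421121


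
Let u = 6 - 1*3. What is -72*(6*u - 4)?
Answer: -1008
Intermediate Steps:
u = 3 (u = 6 - 3 = 3)
-72*(6*u - 4) = -72*(6*3 - 4) = -72*(18 - 4) = -72*14 = -1008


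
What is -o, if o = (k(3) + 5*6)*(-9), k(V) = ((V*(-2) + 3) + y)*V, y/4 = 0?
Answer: 189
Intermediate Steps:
y = 0 (y = 4*0 = 0)
k(V) = V*(3 - 2*V) (k(V) = ((V*(-2) + 3) + 0)*V = ((-2*V + 3) + 0)*V = ((3 - 2*V) + 0)*V = (3 - 2*V)*V = V*(3 - 2*V))
o = -189 (o = (3*(3 - 2*3) + 5*6)*(-9) = (3*(3 - 6) + 30)*(-9) = (3*(-3) + 30)*(-9) = (-9 + 30)*(-9) = 21*(-9) = -189)
-o = -1*(-189) = 189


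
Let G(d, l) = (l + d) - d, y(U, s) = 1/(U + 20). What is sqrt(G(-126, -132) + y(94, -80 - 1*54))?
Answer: I*sqrt(1715358)/114 ≈ 11.489*I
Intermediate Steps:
y(U, s) = 1/(20 + U)
G(d, l) = l (G(d, l) = (d + l) - d = l)
sqrt(G(-126, -132) + y(94, -80 - 1*54)) = sqrt(-132 + 1/(20 + 94)) = sqrt(-132 + 1/114) = sqrt(-15047/114) = I*sqrt(1715358)/114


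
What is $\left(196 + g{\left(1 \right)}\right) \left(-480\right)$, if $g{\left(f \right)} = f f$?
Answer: $-94560$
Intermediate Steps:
$g{\left(f \right)} = f^{2}$
$\left(196 + g{\left(1 \right)}\right) \left(-480\right) = \left(196 + 1^{2}\right) \left(-480\right) = \left(196 + 1\right) \left(-480\right) = 197 \left(-480\right) = -94560$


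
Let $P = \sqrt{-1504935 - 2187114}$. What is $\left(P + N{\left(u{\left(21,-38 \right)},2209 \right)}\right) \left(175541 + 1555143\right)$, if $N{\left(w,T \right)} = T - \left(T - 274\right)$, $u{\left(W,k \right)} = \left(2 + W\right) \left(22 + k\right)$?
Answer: $474207416 + 1730684 i \sqrt{3692049} \approx 4.7421 \cdot 10^{8} + 3.3255 \cdot 10^{9} i$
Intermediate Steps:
$N{\left(w,T \right)} = 274$ ($N{\left(w,T \right)} = T - \left(-274 + T\right) = 274$)
$P = i \sqrt{3692049}$ ($P = \sqrt{-3692049} = i \sqrt{3692049} \approx 1921.5 i$)
$\left(P + N{\left(u{\left(21,-38 \right)},2209 \right)}\right) \left(175541 + 1555143\right) = \left(i \sqrt{3692049} + 274\right) \left(175541 + 1555143\right) = \left(274 + i \sqrt{3692049}\right) 1730684 = 474207416 + 1730684 i \sqrt{3692049}$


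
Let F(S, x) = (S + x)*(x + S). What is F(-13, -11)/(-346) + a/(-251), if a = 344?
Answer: -131800/43423 ≈ -3.0353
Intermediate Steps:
F(S, x) = (S + x)² (F(S, x) = (S + x)*(S + x) = (S + x)²)
F(-13, -11)/(-346) + a/(-251) = (-13 - 11)²/(-346) + 344/(-251) = (-24)²*(-1/346) + 344*(-1/251) = 576*(-1/346) - 344/251 = -288/173 - 344/251 = -131800/43423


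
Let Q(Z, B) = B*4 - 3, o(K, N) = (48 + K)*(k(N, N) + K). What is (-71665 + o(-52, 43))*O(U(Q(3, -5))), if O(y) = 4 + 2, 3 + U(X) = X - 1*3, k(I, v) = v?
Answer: -429774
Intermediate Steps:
o(K, N) = (48 + K)*(K + N) (o(K, N) = (48 + K)*(N + K) = (48 + K)*(K + N))
Q(Z, B) = -3 + 4*B (Q(Z, B) = 4*B - 3 = -3 + 4*B)
U(X) = -6 + X (U(X) = -3 + (X - 1*3) = -3 + (X - 3) = -3 + (-3 + X) = -6 + X)
O(y) = 6
(-71665 + o(-52, 43))*O(U(Q(3, -5))) = (-71665 + ((-52)**2 + 48*(-52) + 48*43 - 52*43))*6 = (-71665 + (2704 - 2496 + 2064 - 2236))*6 = (-71665 + 36)*6 = -71629*6 = -429774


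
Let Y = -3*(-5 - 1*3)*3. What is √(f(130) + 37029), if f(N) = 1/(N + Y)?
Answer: √1510931518/202 ≈ 192.43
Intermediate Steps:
Y = 72 (Y = -3*(-5 - 3)*3 = -3*(-8)*3 = 24*3 = 72)
f(N) = 1/(72 + N) (f(N) = 1/(N + 72) = 1/(72 + N))
√(f(130) + 37029) = √(1/(72 + 130) + 37029) = √(1/202 + 37029) = √(7479859/202) = √1510931518/202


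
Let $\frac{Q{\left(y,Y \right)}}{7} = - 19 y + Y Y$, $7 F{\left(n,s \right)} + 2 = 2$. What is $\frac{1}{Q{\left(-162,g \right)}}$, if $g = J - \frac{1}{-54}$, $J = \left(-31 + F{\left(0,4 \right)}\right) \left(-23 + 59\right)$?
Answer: $\frac{2916}{25484232319} \approx 1.1442 \cdot 10^{-7}$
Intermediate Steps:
$F{\left(n,s \right)} = 0$ ($F{\left(n,s \right)} = - \frac{2}{7} + \frac{1}{7} \cdot 2 = - \frac{2}{7} + \frac{2}{7} = 0$)
$J = -1116$ ($J = \left(-31 + 0\right) \left(-23 + 59\right) = \left(-31\right) 36 = -1116$)
$g = - \frac{60263}{54}$ ($g = -1116 - \frac{1}{-54} = -1116 - - \frac{1}{54} = -1116 + \frac{1}{54} = - \frac{60263}{54} \approx -1116.0$)
$Q{\left(y,Y \right)} = - 133 y + 7 Y^{2}$ ($Q{\left(y,Y \right)} = 7 \left(- 19 y + Y Y\right) = 7 \left(- 19 y + Y^{2}\right) = 7 \left(Y^{2} - 19 y\right) = - 133 y + 7 Y^{2}$)
$\frac{1}{Q{\left(-162,g \right)}} = \frac{1}{\left(-133\right) \left(-162\right) + 7 \left(- \frac{60263}{54}\right)^{2}} = \frac{1}{21546 + 7 \cdot \frac{3631629169}{2916}} = \frac{1}{21546 + \frac{25421404183}{2916}} = \frac{1}{\frac{25484232319}{2916}} = \frac{2916}{25484232319}$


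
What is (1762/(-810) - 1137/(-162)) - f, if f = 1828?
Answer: -1476757/810 ≈ -1823.2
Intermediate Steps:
(1762/(-810) - 1137/(-162)) - f = (1762/(-810) - 1137/(-162)) - 1*1828 = (1762*(-1/810) - 1137*(-1/162)) - 1828 = (-881/405 + 379/54) - 1828 = 3923/810 - 1828 = -1476757/810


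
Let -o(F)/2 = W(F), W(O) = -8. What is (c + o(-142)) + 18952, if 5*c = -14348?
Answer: 80492/5 ≈ 16098.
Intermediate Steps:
c = -14348/5 (c = (1/5)*(-14348) = -14348/5 ≈ -2869.6)
o(F) = 16 (o(F) = -2*(-8) = 16)
(c + o(-142)) + 18952 = (-14348/5 + 16) + 18952 = -14268/5 + 18952 = 80492/5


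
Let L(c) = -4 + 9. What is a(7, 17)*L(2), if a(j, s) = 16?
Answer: 80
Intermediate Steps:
L(c) = 5
a(7, 17)*L(2) = 16*5 = 80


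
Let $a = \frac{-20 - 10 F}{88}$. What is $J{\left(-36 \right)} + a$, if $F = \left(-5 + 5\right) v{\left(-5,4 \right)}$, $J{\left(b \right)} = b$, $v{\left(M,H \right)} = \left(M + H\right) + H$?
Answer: $- \frac{797}{22} \approx -36.227$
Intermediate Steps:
$v{\left(M,H \right)} = M + 2 H$ ($v{\left(M,H \right)} = \left(H + M\right) + H = M + 2 H$)
$F = 0$ ($F = \left(-5 + 5\right) \left(-5 + 2 \cdot 4\right) = 0 \left(-5 + 8\right) = 0 \cdot 3 = 0$)
$a = - \frac{5}{22}$ ($a = \frac{-20 - 0}{88} = \left(-20 + 0\right) \frac{1}{88} = \left(-20\right) \frac{1}{88} = - \frac{5}{22} \approx -0.22727$)
$J{\left(-36 \right)} + a = -36 - \frac{5}{22} = - \frac{797}{22}$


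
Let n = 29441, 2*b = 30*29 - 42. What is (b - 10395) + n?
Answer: 19460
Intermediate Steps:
b = 414 (b = (30*29 - 42)/2 = (870 - 42)/2 = (1/2)*828 = 414)
(b - 10395) + n = (414 - 10395) + 29441 = -9981 + 29441 = 19460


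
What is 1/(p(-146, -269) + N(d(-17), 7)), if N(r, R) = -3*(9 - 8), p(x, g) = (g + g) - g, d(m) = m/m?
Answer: -1/272 ≈ -0.0036765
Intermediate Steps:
d(m) = 1
p(x, g) = g (p(x, g) = 2*g - g = g)
N(r, R) = -3 (N(r, R) = -3*1 = -3)
1/(p(-146, -269) + N(d(-17), 7)) = 1/(-269 - 3) = 1/(-272) = -1/272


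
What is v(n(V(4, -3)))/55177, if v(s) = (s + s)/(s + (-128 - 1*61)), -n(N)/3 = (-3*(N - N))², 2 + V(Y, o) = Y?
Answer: 0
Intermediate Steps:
V(Y, o) = -2 + Y
n(N) = 0 (n(N) = -3*9*(N - N)² = -3*(-3*0)² = -3*0² = -3*0 = 0)
v(s) = 2*s/(-189 + s) (v(s) = (2*s)/(s + (-128 - 61)) = (2*s)/(s - 189) = (2*s)/(-189 + s) = 2*s/(-189 + s))
v(n(V(4, -3)))/55177 = (2*0/(-189 + 0))/55177 = (2*0/(-189))*(1/55177) = (2*0*(-1/189))*(1/55177) = 0*(1/55177) = 0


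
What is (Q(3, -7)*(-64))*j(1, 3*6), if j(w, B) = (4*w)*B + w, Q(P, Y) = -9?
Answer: 42048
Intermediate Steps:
j(w, B) = w + 4*B*w (j(w, B) = 4*B*w + w = w + 4*B*w)
(Q(3, -7)*(-64))*j(1, 3*6) = (-9*(-64))*(1*(1 + 4*(3*6))) = 576*(1*(1 + 4*18)) = 576*(1*(1 + 72)) = 576*(1*73) = 576*73 = 42048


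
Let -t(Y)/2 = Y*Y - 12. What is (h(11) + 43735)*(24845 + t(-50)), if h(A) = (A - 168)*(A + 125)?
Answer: 444727827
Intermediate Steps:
t(Y) = 24 - 2*Y² (t(Y) = -2*(Y*Y - 12) = -2*(Y² - 12) = -2*(-12 + Y²) = 24 - 2*Y²)
h(A) = (-168 + A)*(125 + A)
(h(11) + 43735)*(24845 + t(-50)) = ((-21000 + 11² - 43*11) + 43735)*(24845 + (24 - 2*(-50)²)) = ((-21000 + 121 - 473) + 43735)*(24845 + (24 - 2*2500)) = (-21352 + 43735)*(24845 + (24 - 5000)) = 22383*(24845 - 4976) = 22383*19869 = 444727827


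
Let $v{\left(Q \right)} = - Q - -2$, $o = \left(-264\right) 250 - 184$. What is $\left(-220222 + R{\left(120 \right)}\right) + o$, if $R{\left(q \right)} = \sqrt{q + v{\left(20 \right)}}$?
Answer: $-286406 + \sqrt{102} \approx -2.864 \cdot 10^{5}$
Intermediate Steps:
$o = -66184$ ($o = -66000 - 184 = -66184$)
$v{\left(Q \right)} = 2 - Q$ ($v{\left(Q \right)} = - Q + 2 = 2 - Q$)
$R{\left(q \right)} = \sqrt{-18 + q}$ ($R{\left(q \right)} = \sqrt{q + \left(2 - 20\right)} = \sqrt{q - 18} = \sqrt{-18 + q}$)
$\left(-220222 + R{\left(120 \right)}\right) + o = \left(-220222 + \sqrt{-18 + 120}\right) - 66184 = \left(-220222 + \sqrt{102}\right) - 66184 = -286406 + \sqrt{102}$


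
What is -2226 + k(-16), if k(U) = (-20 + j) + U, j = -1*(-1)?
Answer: -2261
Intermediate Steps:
j = 1
k(U) = -19 + U (k(U) = (-20 + 1) + U = -19 + U)
-2226 + k(-16) = -2226 + (-19 - 16) = -2226 - 35 = -2261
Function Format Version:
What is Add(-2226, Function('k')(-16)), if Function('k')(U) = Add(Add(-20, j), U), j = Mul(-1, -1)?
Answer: -2261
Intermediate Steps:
j = 1
Function('k')(U) = Add(-19, U) (Function('k')(U) = Add(Add(-20, 1), U) = Add(-19, U))
Add(-2226, Function('k')(-16)) = Add(-2226, Add(-19, -16)) = Add(-2226, -35) = -2261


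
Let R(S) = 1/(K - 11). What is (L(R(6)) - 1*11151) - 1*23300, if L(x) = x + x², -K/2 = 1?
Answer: -5822231/169 ≈ -34451.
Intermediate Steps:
K = -2 (K = -2*1 = -2)
R(S) = -1/13 (R(S) = 1/(-2 - 11) = 1/(-13) = -1/13)
(L(R(6)) - 1*11151) - 1*23300 = (-(1 - 1/13)/13 - 1*11151) - 1*23300 = (-1/13*12/13 - 11151) - 23300 = (-12/169 - 11151) - 23300 = -1884531/169 - 23300 = -5822231/169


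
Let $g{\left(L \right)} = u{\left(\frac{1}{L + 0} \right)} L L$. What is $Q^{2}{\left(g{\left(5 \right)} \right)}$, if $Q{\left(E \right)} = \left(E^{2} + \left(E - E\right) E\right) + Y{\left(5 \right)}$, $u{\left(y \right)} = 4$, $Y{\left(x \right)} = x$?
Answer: $100100025$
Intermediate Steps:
$g{\left(L \right)} = 4 L^{2}$ ($g{\left(L \right)} = 4 L L = 4 L^{2}$)
$Q{\left(E \right)} = 5 + E^{2}$ ($Q{\left(E \right)} = \left(E^{2} + \left(E - E\right) E\right) + 5 = \left(E^{2} + 0 E\right) + 5 = \left(E^{2} + 0\right) + 5 = E^{2} + 5 = 5 + E^{2}$)
$Q^{2}{\left(g{\left(5 \right)} \right)} = \left(5 + \left(4 \cdot 5^{2}\right)^{2}\right)^{2} = \left(5 + \left(4 \cdot 25\right)^{2}\right)^{2} = \left(5 + 100^{2}\right)^{2} = \left(5 + 10000\right)^{2} = 10005^{2} = 100100025$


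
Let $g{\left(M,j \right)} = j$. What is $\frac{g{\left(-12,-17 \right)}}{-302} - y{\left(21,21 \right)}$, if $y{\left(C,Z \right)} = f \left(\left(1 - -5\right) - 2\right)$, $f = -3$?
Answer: $\frac{3641}{302} \approx 12.056$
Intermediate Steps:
$y{\left(C,Z \right)} = -12$ ($y{\left(C,Z \right)} = - 3 \left(\left(1 - -5\right) - 2\right) = - 3 \left(\left(1 + 5\right) - 2\right) = - 3 \left(6 - 2\right) = \left(-3\right) 4 = -12$)
$\frac{g{\left(-12,-17 \right)}}{-302} - y{\left(21,21 \right)} = - \frac{17}{-302} - -12 = \left(-17\right) \left(- \frac{1}{302}\right) + 12 = \frac{17}{302} + 12 = \frac{3641}{302}$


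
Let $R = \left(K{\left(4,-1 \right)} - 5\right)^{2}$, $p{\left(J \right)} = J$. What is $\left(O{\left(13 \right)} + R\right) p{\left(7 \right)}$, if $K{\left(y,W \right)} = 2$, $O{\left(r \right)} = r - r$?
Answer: $63$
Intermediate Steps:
$O{\left(r \right)} = 0$
$R = 9$ ($R = \left(2 - 5\right)^{2} = \left(-3\right)^{2} = 9$)
$\left(O{\left(13 \right)} + R\right) p{\left(7 \right)} = \left(0 + 9\right) 7 = 9 \cdot 7 = 63$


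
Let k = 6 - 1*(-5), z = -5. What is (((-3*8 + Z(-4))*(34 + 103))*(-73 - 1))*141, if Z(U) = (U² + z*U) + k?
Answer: -32877534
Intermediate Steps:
k = 11 (k = 6 + 5 = 11)
Z(U) = 11 + U² - 5*U (Z(U) = (U² - 5*U) + 11 = 11 + U² - 5*U)
(((-3*8 + Z(-4))*(34 + 103))*(-73 - 1))*141 = (((-3*8 + (11 + (-4)² - 5*(-4)))*(34 + 103))*(-73 - 1))*141 = (((-24 + (11 + 16 + 20))*137)*(-74))*141 = (((-24 + 47)*137)*(-74))*141 = ((23*137)*(-74))*141 = (3151*(-74))*141 = -233174*141 = -32877534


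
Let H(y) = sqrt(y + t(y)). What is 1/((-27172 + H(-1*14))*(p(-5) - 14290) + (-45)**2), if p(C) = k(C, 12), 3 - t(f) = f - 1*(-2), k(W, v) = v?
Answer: 1/387949563 ≈ 2.5777e-9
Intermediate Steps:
t(f) = 1 - f (t(f) = 3 - (f - 1*(-2)) = 3 - (f + 2) = 3 - (2 + f) = 3 + (-2 - f) = 1 - f)
p(C) = 12
H(y) = 1 (H(y) = sqrt(y + (1 - y)) = sqrt(1) = 1)
1/((-27172 + H(-1*14))*(p(-5) - 14290) + (-45)**2) = 1/((-27172 + 1)*(12 - 14290) + (-45)**2) = 1/(-27171*(-14278) + 2025) = 1/(387947538 + 2025) = 1/387949563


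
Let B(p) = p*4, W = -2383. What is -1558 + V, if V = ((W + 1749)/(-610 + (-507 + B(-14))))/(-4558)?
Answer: -4164950303/2673267 ≈ -1558.0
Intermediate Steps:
B(p) = 4*p
V = -317/2673267 (V = ((-2383 + 1749)/(-610 + (-507 + 4*(-14))))/(-4558) = -634/(-610 + (-507 - 56))*(-1/4558) = -634/(-610 - 563)*(-1/4558) = -634/(-1173)*(-1/4558) = -634*(-1/1173)*(-1/4558) = (634/1173)*(-1/4558) = -317/2673267 ≈ -0.00011858)
-1558 + V = -1558 - 317/2673267 = -4164950303/2673267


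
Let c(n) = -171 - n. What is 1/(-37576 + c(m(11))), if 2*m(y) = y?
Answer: -2/75505 ≈ -2.6488e-5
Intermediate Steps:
m(y) = y/2
1/(-37576 + c(m(11))) = 1/(-37576 + (-171 - 11/2)) = 1/(-37576 - 353/2) = 1/(-75505/2) = -2/75505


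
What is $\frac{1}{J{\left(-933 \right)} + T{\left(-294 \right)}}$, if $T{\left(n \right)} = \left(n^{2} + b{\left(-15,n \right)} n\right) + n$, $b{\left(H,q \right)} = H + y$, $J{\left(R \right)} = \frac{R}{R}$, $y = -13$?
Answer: $\frac{1}{94375} \approx 1.0596 \cdot 10^{-5}$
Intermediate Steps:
$J{\left(R \right)} = 1$
$b{\left(H,q \right)} = -13 + H$ ($b{\left(H,q \right)} = H - 13 = -13 + H$)
$T{\left(n \right)} = n^{2} - 27 n$ ($T{\left(n \right)} = \left(n^{2} + \left(-13 - 15\right) n\right) + n = \left(n^{2} - 28 n\right) + n = n^{2} - 27 n$)
$\frac{1}{J{\left(-933 \right)} + T{\left(-294 \right)}} = \frac{1}{1 - 294 \left(-27 - 294\right)} = \frac{1}{1 - -94374} = \frac{1}{1 + 94374} = \frac{1}{94375}$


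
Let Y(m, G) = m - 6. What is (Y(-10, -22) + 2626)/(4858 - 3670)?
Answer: 145/66 ≈ 2.1970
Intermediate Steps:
Y(m, G) = -6 + m
(Y(-10, -22) + 2626)/(4858 - 3670) = ((-6 - 10) + 2626)/(4858 - 3670) = (-16 + 2626)/1188 = 2610*(1/1188) = 145/66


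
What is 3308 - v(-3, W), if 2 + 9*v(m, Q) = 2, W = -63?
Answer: 3308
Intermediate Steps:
v(m, Q) = 0 (v(m, Q) = -2/9 + (1/9)*2 = -2/9 + 2/9 = 0)
3308 - v(-3, W) = 3308 - 1*0 = 3308 + 0 = 3308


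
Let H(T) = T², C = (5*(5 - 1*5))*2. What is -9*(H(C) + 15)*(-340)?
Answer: 45900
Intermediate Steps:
C = 0 (C = (5*(5 - 5))*2 = (5*0)*2 = 0*2 = 0)
-9*(H(C) + 15)*(-340) = -9*(0² + 15)*(-340) = -9*(0 + 15)*(-340) = -9*15*(-340) = -135*(-340) = 45900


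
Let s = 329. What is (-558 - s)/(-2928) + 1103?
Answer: 3230471/2928 ≈ 1103.3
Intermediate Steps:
(-558 - s)/(-2928) + 1103 = (-558 - 1*329)/(-2928) + 1103 = (-558 - 329)*(-1/2928) + 1103 = -887*(-1/2928) + 1103 = 887/2928 + 1103 = 3230471/2928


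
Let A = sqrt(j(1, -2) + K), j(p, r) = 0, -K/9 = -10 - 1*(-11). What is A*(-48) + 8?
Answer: 8 - 144*I ≈ 8.0 - 144.0*I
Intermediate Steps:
K = -9 (K = -9*(-10 - 1*(-11)) = -9*(-10 + 11) = -9*1 = -9)
A = 3*I (A = sqrt(0 - 9) = sqrt(-9) = 3*I ≈ 3.0*I)
A*(-48) + 8 = (3*I)*(-48) + 8 = -144*I + 8 = 8 - 144*I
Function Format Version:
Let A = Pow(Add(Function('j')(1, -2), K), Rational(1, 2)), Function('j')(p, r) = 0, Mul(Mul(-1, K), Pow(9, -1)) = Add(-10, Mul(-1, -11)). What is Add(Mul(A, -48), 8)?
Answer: Add(8, Mul(-144, I)) ≈ Add(8.0000, Mul(-144.00, I))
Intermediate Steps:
K = -9 (K = Mul(-9, Add(-10, Mul(-1, -11))) = Mul(-9, Add(-10, 11)) = Mul(-9, 1) = -9)
A = Mul(3, I) (A = Pow(Add(0, -9), Rational(1, 2)) = Pow(-9, Rational(1, 2)) = Mul(3, I) ≈ Mul(3.0000, I))
Add(Mul(A, -48), 8) = Add(Mul(Mul(3, I), -48), 8) = Add(Mul(-144, I), 8) = Add(8, Mul(-144, I))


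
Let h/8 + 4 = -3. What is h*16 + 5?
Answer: -891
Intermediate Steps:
h = -56 (h = -32 + 8*(-3) = -32 - 24 = -56)
h*16 + 5 = -56*16 + 5 = -896 + 5 = -891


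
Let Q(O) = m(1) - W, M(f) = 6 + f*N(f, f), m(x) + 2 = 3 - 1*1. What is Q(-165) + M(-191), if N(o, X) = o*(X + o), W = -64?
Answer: -13935672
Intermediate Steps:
m(x) = 0 (m(x) = -2 + (3 - 1*1) = -2 + (3 - 1) = -2 + 2 = 0)
M(f) = 6 + 2*f³ (M(f) = 6 + f*(f*(f + f)) = 6 + f*(f*(2*f)) = 6 + f*(2*f²) = 6 + 2*f³)
Q(O) = 64 (Q(O) = 0 - 1*(-64) = 0 + 64 = 64)
Q(-165) + M(-191) = 64 + (6 + 2*(-191)³) = 64 + (6 + 2*(-6967871)) = 64 + (6 - 13935742) = 64 - 13935736 = -13935672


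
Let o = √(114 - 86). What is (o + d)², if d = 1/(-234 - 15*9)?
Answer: 3812509/136161 - 4*√7/369 ≈ 27.971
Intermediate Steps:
o = 2*√7 (o = √28 = 2*√7 ≈ 5.2915)
d = -1/369 (d = 1/(-234 - 135) = 1/(-369) = -1/369 ≈ -0.0027100)
(o + d)² = (2*√7 - 1/369)² = (-1/369 + 2*√7)²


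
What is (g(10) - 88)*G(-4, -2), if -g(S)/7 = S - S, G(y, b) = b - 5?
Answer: 616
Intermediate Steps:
G(y, b) = -5 + b
g(S) = 0 (g(S) = -7*(S - S) = -7*0 = 0)
(g(10) - 88)*G(-4, -2) = (0 - 88)*(-5 - 2) = -88*(-7) = 616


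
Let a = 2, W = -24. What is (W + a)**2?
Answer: 484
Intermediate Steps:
(W + a)**2 = (-24 + 2)**2 = (-22)**2 = 484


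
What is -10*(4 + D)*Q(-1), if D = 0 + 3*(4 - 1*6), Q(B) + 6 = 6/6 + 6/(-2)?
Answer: -160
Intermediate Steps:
Q(B) = -8 (Q(B) = -6 + (6/6 + 6/(-2)) = -6 + (6*(⅙) + 6*(-½)) = -6 + (1 - 3) = -6 - 2 = -8)
D = -6 (D = 0 + 3*(4 - 6) = 0 + 3*(-2) = 0 - 6 = -6)
-10*(4 + D)*Q(-1) = -10*(4 - 6)*(-8) = -(-20)*(-8) = -10*16 = -160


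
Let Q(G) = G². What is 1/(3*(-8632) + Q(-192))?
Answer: 1/10968 ≈ 9.1174e-5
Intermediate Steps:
1/(3*(-8632) + Q(-192)) = 1/(3*(-8632) + (-192)²) = 1/(-25896 + 36864) = 1/10968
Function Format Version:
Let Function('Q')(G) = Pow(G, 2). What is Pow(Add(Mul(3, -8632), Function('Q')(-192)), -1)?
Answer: Rational(1, 10968) ≈ 9.1174e-5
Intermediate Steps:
Pow(Add(Mul(3, -8632), Function('Q')(-192)), -1) = Pow(Add(Mul(3, -8632), Pow(-192, 2)), -1) = Pow(Add(-25896, 36864), -1) = Pow(10968, -1) = Rational(1, 10968)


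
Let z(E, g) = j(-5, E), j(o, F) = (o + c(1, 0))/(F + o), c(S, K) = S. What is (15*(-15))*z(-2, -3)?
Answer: -900/7 ≈ -128.57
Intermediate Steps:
j(o, F) = (1 + o)/(F + o) (j(o, F) = (o + 1)/(F + o) = (1 + o)/(F + o))
z(E, g) = -4/(-5 + E) (z(E, g) = (1 - 5)/(E - 5) = -4/(-5 + E))
(15*(-15))*z(-2, -3) = (15*(-15))*(-4/(-5 - 2)) = -(-900)/(-7) = -(-900)*(-1)/7 = -225*4/7 = -900/7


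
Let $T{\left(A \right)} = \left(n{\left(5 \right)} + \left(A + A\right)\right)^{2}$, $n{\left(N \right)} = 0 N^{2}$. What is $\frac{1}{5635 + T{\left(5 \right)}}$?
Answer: $\frac{1}{5735} \approx 0.00017437$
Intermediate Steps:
$n{\left(N \right)} = 0$
$T{\left(A \right)} = 4 A^{2}$ ($T{\left(A \right)} = \left(0 + \left(A + A\right)\right)^{2} = \left(0 + 2 A\right)^{2} = \left(2 A\right)^{2} = 4 A^{2}$)
$\frac{1}{5635 + T{\left(5 \right)}} = \frac{1}{5635 + 4 \cdot 5^{2}} = \frac{1}{5635 + 4 \cdot 25} = \frac{1}{5635 + 100} = \frac{1}{5735}$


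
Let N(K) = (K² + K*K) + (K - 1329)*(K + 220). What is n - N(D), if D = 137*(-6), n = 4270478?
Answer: 1624208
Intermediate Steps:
D = -822
N(K) = 2*K² + (-1329 + K)*(220 + K) (N(K) = (K² + K²) + (-1329 + K)*(220 + K) = 2*K² + (-1329 + K)*(220 + K))
n - N(D) = 4270478 - (-292380 - 1109*(-822) + 3*(-822)²) = 4270478 - (-292380 + 911598 + 3*675684) = 4270478 - (-292380 + 911598 + 2027052) = 4270478 - 1*2646270 = 4270478 - 2646270 = 1624208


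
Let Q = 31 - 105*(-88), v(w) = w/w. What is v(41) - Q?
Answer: -9270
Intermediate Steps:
v(w) = 1
Q = 9271 (Q = 31 + 9240 = 9271)
v(41) - Q = 1 - 1*9271 = 1 - 9271 = -9270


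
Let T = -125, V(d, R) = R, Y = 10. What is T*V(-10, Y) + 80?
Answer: -1170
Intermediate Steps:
T*V(-10, Y) + 80 = -125*10 + 80 = -1250 + 80 = -1170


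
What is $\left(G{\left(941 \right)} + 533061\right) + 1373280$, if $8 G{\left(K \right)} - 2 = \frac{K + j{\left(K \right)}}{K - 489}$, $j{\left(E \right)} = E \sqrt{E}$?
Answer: $\frac{6893330901}{3616} + \frac{941 \sqrt{941}}{3616} \approx 1.9064 \cdot 10^{6}$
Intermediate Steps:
$j{\left(E \right)} = E^{\frac{3}{2}}$
$G{\left(K \right)} = \frac{1}{4} + \frac{K + K^{\frac{3}{2}}}{8 \left(-489 + K\right)}$ ($G{\left(K \right)} = \frac{1}{4} + \frac{\left(K + K^{\frac{3}{2}}\right) \frac{1}{K - 489}}{8} = \frac{1}{4} + \frac{\left(K + K^{\frac{3}{2}}\right) \frac{1}{-489 + K}}{8} = \frac{1}{4} + \frac{\frac{1}{-489 + K} \left(K + K^{\frac{3}{2}}\right)}{8} = \frac{1}{4} + \frac{K + K^{\frac{3}{2}}}{8 \left(-489 + K\right)}$)
$\left(G{\left(941 \right)} + 533061\right) + 1373280 = \left(\frac{-978 + 941^{\frac{3}{2}} + 3 \cdot 941}{8 \left(-489 + 941\right)} + 533061\right) + 1373280 = \left(\frac{-978 + 941 \sqrt{941} + 2823}{8 \cdot 452} + 533061\right) + 1373280 = \left(\frac{1}{8} \cdot \frac{1}{452} \left(1845 + 941 \sqrt{941}\right) + 533061\right) + 1373280 = \left(\left(\frac{1845}{3616} + \frac{941 \sqrt{941}}{3616}\right) + 533061\right) + 1373280 = \left(\frac{1927550421}{3616} + \frac{941 \sqrt{941}}{3616}\right) + 1373280 = \frac{6893330901}{3616} + \frac{941 \sqrt{941}}{3616}$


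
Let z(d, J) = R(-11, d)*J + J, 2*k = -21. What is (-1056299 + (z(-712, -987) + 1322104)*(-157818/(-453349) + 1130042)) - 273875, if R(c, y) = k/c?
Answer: 7439626596821903600/4986839 ≈ 1.4919e+12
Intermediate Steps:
k = -21/2 (k = (½)*(-21) = -21/2 ≈ -10.500)
R(c, y) = -21/(2*c)
z(d, J) = 43*J/22 (z(d, J) = (-21/2/(-11))*J + J = (-21/2*(-1/11))*J + J = 21*J/22 + J = 43*J/22)
(-1056299 + (z(-712, -987) + 1322104)*(-157818/(-453349) + 1130042)) - 273875 = (-1056299 + ((43/22)*(-987) + 1322104)*(-157818/(-453349) + 1130042)) - 273875 = (-1056299 + (-42441/22 + 1322104)*(-157818*(-1/453349) + 1130042)) - 273875 = (-1056299 + 29043847*(157818/453349 + 1130042)/22) - 273875 = (-1056299 + (29043847/22)*(512303568476/453349)) - 273875 = (-1056299 + 7439633230185483586/4986839) - 273875 = 7439627962592434725/4986839 - 273875 = 7439626596821903600/4986839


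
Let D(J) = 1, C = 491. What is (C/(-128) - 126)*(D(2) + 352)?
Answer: -5866507/128 ≈ -45832.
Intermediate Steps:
(C/(-128) - 126)*(D(2) + 352) = (491/(-128) - 126)*(1 + 352) = (491*(-1/128) - 126)*353 = (-491/128 - 126)*353 = -16619/128*353 = -5866507/128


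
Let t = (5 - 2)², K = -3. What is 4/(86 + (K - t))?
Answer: 2/37 ≈ 0.054054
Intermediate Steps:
t = 9 (t = 3² = 9)
4/(86 + (K - t)) = 4/(86 + (-3 - 1*9)) = 4/(86 + (-3 - 9)) = 4/(86 - 12) = 4/74 = 4*(1/74) = 2/37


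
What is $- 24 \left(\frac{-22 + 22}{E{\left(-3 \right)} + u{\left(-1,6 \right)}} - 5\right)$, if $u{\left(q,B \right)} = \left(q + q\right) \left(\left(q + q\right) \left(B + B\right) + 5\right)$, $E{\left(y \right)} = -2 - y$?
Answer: $120$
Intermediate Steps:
$u{\left(q,B \right)} = 2 q \left(5 + 4 B q\right)$ ($u{\left(q,B \right)} = 2 q \left(2 q 2 B + 5\right) = 2 q \left(4 B q + 5\right) = 2 q \left(5 + 4 B q\right)$)
$- 24 \left(\frac{-22 + 22}{E{\left(-3 \right)} + u{\left(-1,6 \right)}} - 5\right) = - 24 \left(\frac{-22 + 22}{\left(-2 - -3\right) + 2 \left(-1\right) \left(5 + 4 \cdot 6 \left(-1\right)\right)} - 5\right) = - 24 \left(\frac{0}{\left(-2 + 3\right) + 2 \left(-1\right) \left(5 - 24\right)} - 5\right) = - 24 \left(\frac{0}{1 + 2 \left(-1\right) \left(-19\right)} - 5\right) = - 24 \left(\frac{0}{1 + 38} - 5\right) = - 24 \left(\frac{0}{39} - 5\right) = - 24 \left(0 \cdot \frac{1}{39} - 5\right) = - 24 \left(0 - 5\right) = \left(-24\right) \left(-5\right) = 120$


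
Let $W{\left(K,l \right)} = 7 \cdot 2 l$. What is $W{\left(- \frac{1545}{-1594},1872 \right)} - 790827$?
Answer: $-764619$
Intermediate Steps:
$W{\left(K,l \right)} = 14 l$
$W{\left(- \frac{1545}{-1594},1872 \right)} - 790827 = 14 \cdot 1872 - 790827 = 26208 - 790827 = -764619$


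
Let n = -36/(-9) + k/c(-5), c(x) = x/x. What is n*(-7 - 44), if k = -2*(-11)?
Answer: -1326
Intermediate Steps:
c(x) = 1
k = 22
n = 26 (n = -36/(-9) + 22/1 = -36*(-⅑) + 22*1 = 4 + 22 = 26)
n*(-7 - 44) = 26*(-7 - 44) = 26*(-51) = -1326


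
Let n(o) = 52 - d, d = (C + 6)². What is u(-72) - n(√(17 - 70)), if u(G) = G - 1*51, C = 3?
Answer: -94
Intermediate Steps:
u(G) = -51 + G (u(G) = G - 51 = -51 + G)
d = 81 (d = (3 + 6)² = 9² = 81)
n(o) = -29 (n(o) = 52 - 1*81 = 52 - 81 = -29)
u(-72) - n(√(17 - 70)) = (-51 - 72) - 1*(-29) = -123 + 29 = -94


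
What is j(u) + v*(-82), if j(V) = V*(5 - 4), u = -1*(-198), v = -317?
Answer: 26192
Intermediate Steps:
u = 198
j(V) = V (j(V) = V*1 = V)
j(u) + v*(-82) = 198 - 317*(-82) = 198 + 25994 = 26192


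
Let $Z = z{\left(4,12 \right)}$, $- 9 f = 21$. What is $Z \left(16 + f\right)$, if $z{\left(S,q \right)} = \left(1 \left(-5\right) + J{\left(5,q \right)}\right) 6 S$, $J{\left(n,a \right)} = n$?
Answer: $0$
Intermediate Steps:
$f = - \frac{7}{3}$ ($f = \left(- \frac{1}{9}\right) 21 = - \frac{7}{3} \approx -2.3333$)
$z{\left(S,q \right)} = 0$ ($z{\left(S,q \right)} = \left(1 \left(-5\right) + 5\right) 6 S = \left(-5 + 5\right) 6 S = 0 \cdot 6 S = 0 S = 0$)
$Z = 0$
$Z \left(16 + f\right) = 0 \left(16 - \frac{7}{3}\right) = 0 \cdot \frac{41}{3} = 0$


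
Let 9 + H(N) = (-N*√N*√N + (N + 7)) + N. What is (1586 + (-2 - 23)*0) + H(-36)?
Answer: 216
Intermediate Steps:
H(N) = -2 - N² + 2*N (H(N) = -9 + ((-N*√N*√N + (N + 7)) + N) = -9 + ((-N^(3/2)*√N + (7 + N)) + N) = -9 + ((-N² + (7 + N)) + N) = -9 + ((7 + N - N²) + N) = -9 + (7 - N² + 2*N) = -2 - N² + 2*N)
(1586 + (-2 - 23)*0) + H(-36) = (1586 + (-2 - 23)*0) + (-2 - 1*(-36)² + 2*(-36)) = (1586 - 25*0) + (-2 - 1*1296 - 72) = (1586 + 0) + (-2 - 1296 - 72) = 1586 - 1370 = 216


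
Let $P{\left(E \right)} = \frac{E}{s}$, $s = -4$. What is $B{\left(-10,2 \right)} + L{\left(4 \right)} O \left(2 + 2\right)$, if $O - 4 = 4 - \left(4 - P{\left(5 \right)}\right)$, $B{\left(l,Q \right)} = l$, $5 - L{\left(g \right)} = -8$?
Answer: $133$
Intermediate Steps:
$L{\left(g \right)} = 13$ ($L{\left(g \right)} = 5 - -8 = 5 + 8 = 13$)
$P{\left(E \right)} = - \frac{E}{4}$ ($P{\left(E \right)} = \frac{E}{-4} = E \left(- \frac{1}{4}\right) = - \frac{E}{4}$)
$O = \frac{11}{4}$ ($O = 4 + \left(4 - \left(4 - \left(- \frac{1}{4}\right) 5\right)\right) = 4 + \left(4 - \left(4 - - \frac{5}{4}\right)\right) = 4 + \left(4 - \left(4 + \frac{5}{4}\right)\right) = 4 + \left(4 - \frac{21}{4}\right) = 4 - \frac{5}{4} = \frac{11}{4} \approx 2.75$)
$B{\left(-10,2 \right)} + L{\left(4 \right)} O \left(2 + 2\right) = -10 + 13 \frac{11 \left(2 + 2\right)}{4} = -10 + 13 \cdot \frac{11}{4} \cdot 4 = -10 + 13 \cdot 11 = -10 + 143 = 133$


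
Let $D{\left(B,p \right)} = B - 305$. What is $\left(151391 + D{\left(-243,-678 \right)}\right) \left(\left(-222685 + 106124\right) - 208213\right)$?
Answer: $-48989884482$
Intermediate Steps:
$D{\left(B,p \right)} = -305 + B$
$\left(151391 + D{\left(-243,-678 \right)}\right) \left(\left(-222685 + 106124\right) - 208213\right) = \left(151391 - 548\right) \left(\left(-222685 + 106124\right) - 208213\right) = \left(151391 - 548\right) \left(-116561 - 208213\right) = 150843 \left(-324774\right) = -48989884482$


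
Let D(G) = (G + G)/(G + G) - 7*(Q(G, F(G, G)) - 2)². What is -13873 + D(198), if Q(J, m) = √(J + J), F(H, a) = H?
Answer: -16672 + 168*√11 ≈ -16115.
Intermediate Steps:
Q(J, m) = √2*√J (Q(J, m) = √(2*J) = √2*√J)
D(G) = 1 - 7*(-2 + √2*√G)² (D(G) = (G + G)/(G + G) - 7*(√2*√G - 2)² = (2*G)/((2*G)) - 7*(-2 + √2*√G)² = (2*G)*(1/(2*G)) - 7*(-2 + √2*√G)² = 1 - 7*(-2 + √2*√G)²)
-13873 + D(198) = -13873 + (1 - 7*(-2 + √2*√198)²) = -13873 + (1 - 7*(-2 + √2*(3*√22))²) = -13873 + (1 - 7*(-2 + 6*√11)²) = -13872 - 7*(-2 + 6*√11)²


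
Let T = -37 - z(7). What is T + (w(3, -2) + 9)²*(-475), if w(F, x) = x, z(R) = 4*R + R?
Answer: -23347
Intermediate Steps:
z(R) = 5*R
T = -72 (T = -37 - 5*7 = -37 - 1*35 = -37 - 35 = -72)
T + (w(3, -2) + 9)²*(-475) = -72 + (-2 + 9)²*(-475) = -72 + 7²*(-475) = -72 + 49*(-475) = -72 - 23275 = -23347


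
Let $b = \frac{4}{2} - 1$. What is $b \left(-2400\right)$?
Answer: $-2400$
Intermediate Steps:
$b = 1$ ($b = 4 \cdot \frac{1}{2} - 1 = 2 - 1 = 1$)
$b \left(-2400\right) = 1 \left(-2400\right) = -2400$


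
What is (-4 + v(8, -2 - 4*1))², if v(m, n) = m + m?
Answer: 144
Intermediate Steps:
v(m, n) = 2*m
(-4 + v(8, -2 - 4*1))² = (-4 + 2*8)² = (-4 + 16)² = 12² = 144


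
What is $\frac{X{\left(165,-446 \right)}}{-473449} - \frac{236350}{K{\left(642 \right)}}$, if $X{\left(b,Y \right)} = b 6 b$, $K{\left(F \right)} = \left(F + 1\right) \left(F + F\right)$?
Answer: $- \frac{123381695675}{195442587894} \approx -0.63129$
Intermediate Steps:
$K{\left(F \right)} = 2 F \left(1 + F\right)$ ($K{\left(F \right)} = \left(1 + F\right) 2 F = 2 F \left(1 + F\right)$)
$X{\left(b,Y \right)} = 6 b^{2}$ ($X{\left(b,Y \right)} = 6 b b = 6 b^{2}$)
$\frac{X{\left(165,-446 \right)}}{-473449} - \frac{236350}{K{\left(642 \right)}} = \frac{6 \cdot 165^{2}}{-473449} - \frac{236350}{2 \cdot 642 \left(1 + 642\right)} = 6 \cdot 27225 \left(- \frac{1}{473449}\right) - \frac{236350}{2 \cdot 642 \cdot 643} = 163350 \left(- \frac{1}{473449}\right) - \frac{236350}{825612} = - \frac{163350}{473449} - \frac{118175}{412806} = - \frac{123381695675}{195442587894}$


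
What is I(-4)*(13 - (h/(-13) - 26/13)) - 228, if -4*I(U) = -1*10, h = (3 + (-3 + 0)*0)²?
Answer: -2454/13 ≈ -188.77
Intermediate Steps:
h = 9 (h = (3 - 3*0)² = (3 + 0)² = 3² = 9)
I(U) = 5/2 (I(U) = -(-1)*10/4 = -¼*(-10) = 5/2)
I(-4)*(13 - (h/(-13) - 26/13)) - 228 = 5*(13 - (9/(-13) - 26/13))/2 - 228 = 5*(13 - (9*(-1/13) - 26*1/13))/2 - 228 = 5*(13 - (-9/13 - 2))/2 - 228 = 5*(13 - 1*(-35/13))/2 - 228 = 5*(13 + 35/13)/2 - 228 = (5/2)*(204/13) - 228 = 510/13 - 228 = -2454/13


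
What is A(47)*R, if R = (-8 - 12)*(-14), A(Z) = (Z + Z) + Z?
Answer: 39480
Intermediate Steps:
A(Z) = 3*Z (A(Z) = 2*Z + Z = 3*Z)
R = 280 (R = -20*(-14) = 280)
A(47)*R = (3*47)*280 = 141*280 = 39480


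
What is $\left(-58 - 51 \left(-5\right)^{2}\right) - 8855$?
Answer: $-10188$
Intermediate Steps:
$\left(-58 - 51 \left(-5\right)^{2}\right) - 8855 = \left(-58 - 1275\right) - 8855 = -1333 - 8855 = -10188$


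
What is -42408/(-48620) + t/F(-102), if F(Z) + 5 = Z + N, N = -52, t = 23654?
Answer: -285828652/1932645 ≈ -147.90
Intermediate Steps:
F(Z) = -57 + Z (F(Z) = -5 + (Z - 52) = -5 + (-52 + Z) = -57 + Z)
-42408/(-48620) + t/F(-102) = -42408/(-48620) + 23654/(-57 - 102) = -42408*(-1/48620) + 23654/(-159) = 10602/12155 + 23654*(-1/159) = 10602/12155 - 23654/159 = -285828652/1932645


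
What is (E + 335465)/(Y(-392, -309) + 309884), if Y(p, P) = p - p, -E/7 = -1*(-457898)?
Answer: -2869821/309884 ≈ -9.2610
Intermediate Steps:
E = -3205286 (E = -(-7)*(-457898) = -7*457898 = -3205286)
Y(p, P) = 0
(E + 335465)/(Y(-392, -309) + 309884) = (-3205286 + 335465)/(0 + 309884) = -2869821/309884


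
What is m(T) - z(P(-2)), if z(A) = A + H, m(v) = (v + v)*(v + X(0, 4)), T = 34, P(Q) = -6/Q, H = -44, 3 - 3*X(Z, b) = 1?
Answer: 7195/3 ≈ 2398.3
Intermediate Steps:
X(Z, b) = ⅔ (X(Z, b) = 1 - ⅓*1 = 1 - ⅓ = ⅔)
m(v) = 2*v*(⅔ + v) (m(v) = (v + v)*(v + ⅔) = (2*v)*(⅔ + v) = 2*v*(⅔ + v))
z(A) = -44 + A (z(A) = A - 44 = -44 + A)
m(T) - z(P(-2)) = (⅔)*34*(2 + 3*34) - (-44 - 6/(-2)) = (⅔)*34*(2 + 102) - (-44 - 6*(-½)) = (⅔)*34*104 - (-44 + 3) = 7072/3 - 1*(-41) = 7072/3 + 41 = 7195/3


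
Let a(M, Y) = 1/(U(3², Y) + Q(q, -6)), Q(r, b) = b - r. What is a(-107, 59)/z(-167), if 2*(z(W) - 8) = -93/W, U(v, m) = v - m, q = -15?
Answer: -334/113365 ≈ -0.0029462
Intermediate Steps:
z(W) = 8 - 93/(2*W) (z(W) = 8 + (-93/W)/2 = 8 - 93/(2*W))
a(M, Y) = 1/(18 - Y) (a(M, Y) = 1/((3² - Y) + (-6 - 1*(-15))) = 1/((9 - Y) + (-6 + 15)) = 1/((9 - Y) + 9) = 1/(18 - Y))
a(-107, 59)/z(-167) = (-1/(-18 + 59))/(8 - 93/2/(-167)) = (-1/41)/(8 - 93/2*(-1/167)) = (-1*1/41)/(8 + 93/334) = -1/(41*2765/334) = -1/41*334/2765 = -334/113365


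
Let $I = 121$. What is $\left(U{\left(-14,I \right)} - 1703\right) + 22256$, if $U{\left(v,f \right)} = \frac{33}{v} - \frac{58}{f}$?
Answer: $\frac{34811977}{1694} \approx 20550.0$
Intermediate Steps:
$U{\left(v,f \right)} = - \frac{58}{f} + \frac{33}{v}$
$\left(U{\left(-14,I \right)} - 1703\right) + 22256 = \left(\left(- \frac{58}{121} + \frac{33}{-14}\right) - 1703\right) + 22256 = \left(\left(\left(-58\right) \frac{1}{121} + 33 \left(- \frac{1}{14}\right)\right) - 1703\right) + 22256 = \left(\left(- \frac{58}{121} - \frac{33}{14}\right) - 1703\right) + 22256 = \left(- \frac{4805}{1694} - 1703\right) + 22256 = - \frac{2889687}{1694} + 22256 = \frac{34811977}{1694}$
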